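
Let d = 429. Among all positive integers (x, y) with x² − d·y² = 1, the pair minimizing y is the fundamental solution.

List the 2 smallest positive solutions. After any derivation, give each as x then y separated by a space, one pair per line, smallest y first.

1524095 73584
4645731138049 224298012960

√429 = [20; 1,2,2,9,1,12,1,9,2,2,1,40, …], period ℓ=12 (even) → k=11
k=0  a_k=20  p_k/q_k = 20/1
k=1  a_k=1  p_k/q_k = 21/1
k=2  a_k=2  p_k/q_k = 62/3
k=3  a_k=2  p_k/q_k = 145/7
k=4  a_k=9  p_k/q_k = 1367/66
k=5  a_k=1  p_k/q_k = 1512/73
k=6  a_k=12  p_k/q_k = 19511/942
k=7  a_k=1  p_k/q_k = 21023/1015
…
k=9  a_k=2  p_k/q_k = 438459/21169
k=10  a_k=2  p_k/q_k = 1085636/52415
k=11  a_k=1  p_k/q_k = 1524095/73584
→ (1524095, 73584).  Check: 1524095²=2322865569025, 429·73584²=2322865569024, difference 1.
n=2: (1524095,73584)∘(1524095,73584) = (1524095·1524095+429·73584·73584, 1524095·73584+73584·1524095) = (4645731138049,224298012960)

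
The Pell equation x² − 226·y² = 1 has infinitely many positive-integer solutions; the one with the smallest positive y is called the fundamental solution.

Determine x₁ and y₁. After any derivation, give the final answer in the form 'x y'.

451 30

√226 → a₀=15, period (30); ℓ=1 odd so k=1
i=0: a=15 ⇒ p=15, q=1
i=1: a=30 ⇒ p=451, q=30
fundamental: x₁=451, y₁=30  (since 203401 − 226·900 = 1)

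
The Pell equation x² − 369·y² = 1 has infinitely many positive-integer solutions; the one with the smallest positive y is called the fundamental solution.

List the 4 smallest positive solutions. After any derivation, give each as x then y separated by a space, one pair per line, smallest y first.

d=369: √d = [19; 4,1,3,2,7,4,7,2,3,1,4,38] (ℓ=12, even), read p_11/q_11
k=0  a_k=19  p_k/q_k = 19/1
k=1  a_k=4  p_k/q_k = 77/4
…
k=3  a_k=3  p_k/q_k = 365/19
k=4  a_k=2  p_k/q_k = 826/43
k=5  a_k=7  p_k/q_k = 6147/320
k=6  a_k=4  p_k/q_k = 25414/1323
k=7  a_k=7  p_k/q_k = 184045/9581
k=8  a_k=2  p_k/q_k = 393504/20485
k=9  a_k=3  p_k/q_k = 1364557/71036
k=10  a_k=1  p_k/q_k = 1758061/91521
k=11  a_k=4  p_k/q_k = 8396801/437120
→ (8396801, 437120).  Check: 8396801²=70506267033601, 369·437120²=70506267033600, difference 1.
k=2:  x_2 = 8396801·8396801+369·437120·437120 = 141012534067201,  y_2 = 8396801·437120+437120·8396801 = 7340819306240
k=3:  x_3 = 8396801·141012534067201+369·437120·7340819306240 = 2368108374136006451201,  y_3 = 8396801·7340819306240+437120·141012534067201 = 123278797782910239360
k=4:  x_4 = 8396801·2368108374136006451201+369·437120·123278797782910239360 = 39769069528107045198367948801,  y_4 = 8396801·123278797782910239360+437120·2368108374136006451201 = 2070295065004669620717268480

8396801 437120
141012534067201 7340819306240
2368108374136006451201 123278797782910239360
39769069528107045198367948801 2070295065004669620717268480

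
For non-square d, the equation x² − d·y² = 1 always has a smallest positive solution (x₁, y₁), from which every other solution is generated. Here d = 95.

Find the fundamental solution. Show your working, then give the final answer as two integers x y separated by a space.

√95 → a₀=9, period (1,2,1,18); ℓ=4 even so k=3
a_0=9:  p_0=9·1+0=9,  q_0=9·0+1=1
a_1=1:  p_1=1·9+1=10,  q_1=1·1+0=1
a_2=2:  p_2=2·10+9=29,  q_2=2·1+1=3
a_3=1:  p_3=1·29+10=39,  q_3=1·3+1=4
→ (39, 4).  Check: 39²=1521, 95·4²=1520, difference 1.

39 4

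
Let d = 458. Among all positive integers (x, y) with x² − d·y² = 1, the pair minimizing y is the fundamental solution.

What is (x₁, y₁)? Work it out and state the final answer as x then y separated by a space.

√458 → a₀=21, period (2,2,42); ℓ=3 odd so k=5
step 0: (21, 1)  from 21·(1,0) + (0,1)
step 1: (43, 2)  from 2·(21,1) + (1,0)
step 2: (107, 5)  from 2·(43,2) + (21,1)
…
step 4: (9181, 429)  from 2·(4537,212) + (107,5)
step 5: (22899, 1070)  from 2·(9181,429) + (4537,212)
(x₁, y₁) = (22899, 1070);  22899² − 458·1070² = 1 ✓

22899 1070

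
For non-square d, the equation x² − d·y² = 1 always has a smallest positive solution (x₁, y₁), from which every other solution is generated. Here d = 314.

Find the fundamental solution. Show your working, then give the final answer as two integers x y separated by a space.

[17; 1,2,1,1,2,1,34] for √314; ℓ=7 ⇒ convergent index 13
k=0  a_k=17  p_k/q_k = 17/1
…
k=3  a_k=1  p_k/q_k = 71/4
…
k=10  a_k=1  p_k/q_k = 62853/3547
…
k=12  a_k=2  p_k/q_k = 282617/15949
k=13  a_k=1  p_k/q_k = 392499/22150
→ (392499, 22150).  Check: 392499²=154055465001, 314·22150²=154055465000, difference 1.

392499 22150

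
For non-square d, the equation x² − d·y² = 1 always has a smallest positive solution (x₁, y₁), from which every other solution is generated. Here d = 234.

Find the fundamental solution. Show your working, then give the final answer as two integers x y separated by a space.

d=234: √d = [15; 3,2,1,2,1,2,3,30] (ℓ=8, even), read p_7/q_7
step 0: (15, 1)  from 15·(1,0) + (0,1)
step 1: (46, 3)  from 3·(15,1) + (1,0)
step 2: (107, 7)  from 2·(46,3) + (15,1)
step 3: (153, 10)  from 1·(107,7) + (46,3)
…
step 5: (566, 37)  from 1·(413,27) + (153,10)
step 6: (1545, 101)  from 2·(566,37) + (413,27)
step 7: (5201, 340)  from 3·(1545,101) + (566,37)
→ (5201, 340).  Check: 5201²=27050401, 234·340²=27050400, difference 1.

5201 340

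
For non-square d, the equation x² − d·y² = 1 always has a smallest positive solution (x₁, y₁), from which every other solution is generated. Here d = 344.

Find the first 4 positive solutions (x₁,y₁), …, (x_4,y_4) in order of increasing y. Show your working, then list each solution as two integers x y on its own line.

10405 561
216528049 11674410
4505948689285 242944471539
93768792007492801 5055674441052180

d=344: √d = [18; 1,1,4,1,3,1,4,1,1,36] (ℓ=10, even), read p_9/q_9
k=0  a_k=18  p_k/q_k = 18/1
…
k=2  a_k=1  p_k/q_k = 37/2
…
k=6  a_k=1  p_k/q_k = 983/53
k=7  a_k=4  p_k/q_k = 4711/254
k=8  a_k=1  p_k/q_k = 5694/307
k=9  a_k=1  p_k/q_k = 10405/561
(x₁, y₁) = (10405, 561);  10405² − 344·561² = 1 ✓
(10405+561√344)^2 = 216528049 + 11674410√344
(10405+561√344)^3 = 4505948689285 + 242944471539√344
(10405+561√344)^4 = 93768792007492801 + 5055674441052180√344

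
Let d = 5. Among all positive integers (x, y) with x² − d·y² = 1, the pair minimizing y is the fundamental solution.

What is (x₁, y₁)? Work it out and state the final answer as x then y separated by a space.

√5 = [2; 4, …], period ℓ=1 (odd) → k=1
k=0  a_k=2  p_k/q_k = 2/1
k=1  a_k=4  p_k/q_k = 9/4
fundamental: x₁=9, y₁=4  (since 81 − 5·16 = 1)

9 4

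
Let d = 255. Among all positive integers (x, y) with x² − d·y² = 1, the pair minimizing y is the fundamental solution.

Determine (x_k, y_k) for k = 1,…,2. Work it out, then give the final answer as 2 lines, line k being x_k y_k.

16 1
511 32

√255 → a₀=15, period (1,30); ℓ=2 even so k=1
k=0  a_k=15  p_k/q_k = 15/1
k=1  a_k=1  p_k/q_k = 16/1
fundamental: x₁=16, y₁=1  (since 256 − 255·1 = 1)
n=2: (16,1)∘(16,1) = (16·16+255·1·1, 16·1+1·16) = (511,32)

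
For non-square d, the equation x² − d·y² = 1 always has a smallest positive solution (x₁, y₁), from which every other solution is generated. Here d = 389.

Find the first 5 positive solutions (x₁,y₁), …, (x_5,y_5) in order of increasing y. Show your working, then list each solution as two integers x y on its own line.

3287049 166660
21609382256801 1095639172680
142062196675667653449 7202839293837075980
933930803041091759821507201 47352171395934637886793360
6139752624410693193862375179426249 311297815269663908222998617313300

[19; 1,2,1,1,1,1,2,1,38] for √389; ℓ=9 ⇒ convergent index 17
k=0  a_k=19  p_k/q_k = 19/1
…
k=2  a_k=2  p_k/q_k = 59/3
k=3  a_k=1  p_k/q_k = 79/4
…
k=7  a_k=2  p_k/q_k = 927/47
k=8  a_k=1  p_k/q_k = 1282/65
…
k=12  a_k=1  p_k/q_k = 202418/10263
…
k=14  a_k=1  p_k/q_k = 556329/28207
…
k=16  a_k=2  p_k/q_k = 2376809/120509
k=17  a_k=1  p_k/q_k = 3287049/166660
fundamental: x₁=3287049, y₁=166660  (since 10804691128401 − 389·27775555600 = 1)
(x_2, y_2) = (3287049·3287049 + 389·166660·166660, 3287049·166660 + 166660·3287049) = (21609382256801, 1095639172680)
(x_3, y_3) = (3287049·21609382256801 + 389·166660·1095639172680, 3287049·1095639172680 + 166660·21609382256801) = (142062196675667653449, 7202839293837075980)
(x_4, y_4) = (3287049·142062196675667653449 + 389·166660·7202839293837075980, 3287049·7202839293837075980 + 166660·142062196675667653449) = (933930803041091759821507201, 47352171395934637886793360)
(x_5, y_5) = (3287049·933930803041091759821507201 + 389·166660·47352171395934637886793360, 3287049·47352171395934637886793360 + 166660·933930803041091759821507201) = (6139752624410693193862375179426249, 311297815269663908222998617313300)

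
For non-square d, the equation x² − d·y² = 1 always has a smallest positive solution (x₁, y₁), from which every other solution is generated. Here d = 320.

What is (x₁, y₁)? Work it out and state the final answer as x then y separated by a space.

√320 = [17; 1,7,1,34, …], period ℓ=4 (even) → k=3
step 0: (17, 1)  from 17·(1,0) + (0,1)
step 1: (18, 1)  from 1·(17,1) + (1,0)
step 2: (143, 8)  from 7·(18,1) + (17,1)
step 3: (161, 9)  from 1·(143,8) + (18,1)
(x₁, y₁) = (161, 9);  161² − 320·9² = 1 ✓

161 9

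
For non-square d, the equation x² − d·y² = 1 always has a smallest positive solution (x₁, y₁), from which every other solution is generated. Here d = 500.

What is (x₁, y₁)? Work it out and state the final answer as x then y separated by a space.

d=500: √d = [22; 2,1,3,2,1,…,1,2,44] (ℓ=14, even), read p_13/q_13
a_0=22:  p_0=22·1+0=22,  q_0=22·0+1=1
…
a_6=1:  p_6=1·805+559=1364,  q_6=1·36+25=61
a_7=10:  p_7=10·1364+805=14445,  q_7=10·61+36=646
a_8=1:  p_8=1·14445+1364=15809,  q_8=1·646+61=707
…
a_12=1:  p_12=1·259205+76317=335522,  q_12=1·11592+3413=15005
a_13=2:  p_13=2·335522+259205=930249,  q_13=2·15005+11592=41602
fundamental: x₁=930249, y₁=41602  (since 865363202001 − 500·1730726404 = 1)

930249 41602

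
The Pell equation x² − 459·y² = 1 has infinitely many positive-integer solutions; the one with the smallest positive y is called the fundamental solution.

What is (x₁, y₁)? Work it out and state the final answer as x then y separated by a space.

d=459: √d = [21; 2,2,1,4,21,4,1,2,2,42] (ℓ=10, even), read p_9/q_9
i=0: a=21 ⇒ p=21, q=1
…
i=2: a=2 ⇒ p=107, q=5
i=3: a=1 ⇒ p=150, q=7
…
i=5: a=21 ⇒ p=14997, q=700
…
i=8: a=2 ⇒ p=212079, q=9899
i=9: a=2 ⇒ p=499850, q=23331
fundamental: x₁=499850, y₁=23331  (since 249850022500 − 459·544335561 = 1)

499850 23331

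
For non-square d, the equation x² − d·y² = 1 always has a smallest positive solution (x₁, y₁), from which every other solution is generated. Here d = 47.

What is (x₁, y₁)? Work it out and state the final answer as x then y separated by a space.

48 7

d=47: √d = [6; 1,5,1,12] (ℓ=4, even), read p_3/q_3
step 0: (6, 1)  from 6·(1,0) + (0,1)
step 1: (7, 1)  from 1·(6,1) + (1,0)
step 2: (41, 6)  from 5·(7,1) + (6,1)
step 3: (48, 7)  from 1·(41,6) + (7,1)
fundamental: x₁=48, y₁=7  (since 2304 − 47·49 = 1)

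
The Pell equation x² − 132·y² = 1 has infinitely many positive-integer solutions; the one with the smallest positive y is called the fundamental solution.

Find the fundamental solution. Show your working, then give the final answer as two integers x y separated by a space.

23 2

d=132: √d = [11; 2,22] (ℓ=2, even), read p_1/q_1
i=0: a=11 ⇒ p=11, q=1
i=1: a=2 ⇒ p=23, q=2
fundamental: x₁=23, y₁=2  (since 529 − 132·4 = 1)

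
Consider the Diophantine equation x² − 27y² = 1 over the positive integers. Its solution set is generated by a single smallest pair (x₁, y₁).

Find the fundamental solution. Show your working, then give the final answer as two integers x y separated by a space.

26 5

[5; 5,10] for √27; ℓ=2 ⇒ convergent index 1
step 0: (5, 1)  from 5·(1,0) + (0,1)
step 1: (26, 5)  from 5·(5,1) + (1,0)
fundamental: x₁=26, y₁=5  (since 676 − 27·25 = 1)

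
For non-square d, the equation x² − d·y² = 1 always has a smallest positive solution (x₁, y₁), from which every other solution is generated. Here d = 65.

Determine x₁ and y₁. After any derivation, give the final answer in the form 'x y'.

√65 → a₀=8, period (16); ℓ=1 odd so k=1
step 0: (8, 1)  from 8·(1,0) + (0,1)
step 1: (129, 16)  from 16·(8,1) + (1,0)
→ (129, 16).  Check: 129²=16641, 65·16²=16640, difference 1.

129 16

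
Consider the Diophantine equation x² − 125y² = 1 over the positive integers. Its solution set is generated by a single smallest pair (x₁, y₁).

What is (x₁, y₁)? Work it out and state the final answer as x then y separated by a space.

930249 83204

√125 → a₀=11, period (5,1,1,5,22); ℓ=5 odd so k=9
k=0  a_k=11  p_k/q_k = 11/1
…
k=3  a_k=1  p_k/q_k = 123/11
…
k=5  a_k=22  p_k/q_k = 15127/1353
…
k=7  a_k=1  p_k/q_k = 91444/8179
k=8  a_k=1  p_k/q_k = 167761/15005
k=9  a_k=5  p_k/q_k = 930249/83204
(x₁, y₁) = (930249, 83204);  930249² − 125·83204² = 1 ✓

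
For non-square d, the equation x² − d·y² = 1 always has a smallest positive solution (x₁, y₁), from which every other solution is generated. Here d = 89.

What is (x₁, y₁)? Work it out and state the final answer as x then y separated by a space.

500001 53000

√89 → a₀=9, period (2,3,3,2,18); ℓ=5 odd so k=9
step 0: (9, 1)  from 9·(1,0) + (0,1)
step 1: (19, 2)  from 2·(9,1) + (1,0)
step 2: (66, 7)  from 3·(19,2) + (9,1)
step 3: (217, 23)  from 3·(66,7) + (19,2)
step 4: (500, 53)  from 2·(217,23) + (66,7)
step 5: (9217, 977)  from 18·(500,53) + (217,23)
…
step 7: (66019, 6998)  from 3·(18934,2007) + (9217,977)
step 8: (216991, 23001)  from 3·(66019,6998) + (18934,2007)
step 9: (500001, 53000)  from 2·(216991,23001) + (66019,6998)
(x₁, y₁) = (500001, 53000);  500001² − 89·53000² = 1 ✓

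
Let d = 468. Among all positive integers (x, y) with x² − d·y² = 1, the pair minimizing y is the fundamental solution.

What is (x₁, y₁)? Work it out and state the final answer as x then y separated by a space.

649 30

d=468: √d = [21; 1,1,1,2,1,1,1,42] (ℓ=8, even), read p_7/q_7
k=0  a_k=21  p_k/q_k = 21/1
k=1  a_k=1  p_k/q_k = 22/1
k=2  a_k=1  p_k/q_k = 43/2
…
k=5  a_k=1  p_k/q_k = 238/11
k=6  a_k=1  p_k/q_k = 411/19
k=7  a_k=1  p_k/q_k = 649/30
fundamental: x₁=649, y₁=30  (since 421201 − 468·900 = 1)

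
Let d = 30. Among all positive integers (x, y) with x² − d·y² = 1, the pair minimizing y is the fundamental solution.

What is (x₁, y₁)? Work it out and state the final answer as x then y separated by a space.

11 2

√30 = [5; 2,10, …], period ℓ=2 (even) → k=1
i=0: a=5 ⇒ p=5, q=1
i=1: a=2 ⇒ p=11, q=2
(x₁, y₁) = (11, 2);  11² − 30·2² = 1 ✓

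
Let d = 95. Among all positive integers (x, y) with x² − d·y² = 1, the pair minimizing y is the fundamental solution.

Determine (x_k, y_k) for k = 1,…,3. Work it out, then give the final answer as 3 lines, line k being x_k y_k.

[9; 1,2,1,18] for √95; ℓ=4 ⇒ convergent index 3
step 0: (9, 1)  from 9·(1,0) + (0,1)
…
step 2: (29, 3)  from 2·(10,1) + (9,1)
step 3: (39, 4)  from 1·(29,3) + (10,1)
(x₁, y₁) = (39, 4);  39² − 95·4² = 1 ✓
n=2: (39,4)∘(39,4) = (39·39+95·4·4, 39·4+4·39) = (3041,312)
n=3: (3041,312)∘(39,4) = (39·3041+95·4·312, 39·312+4·3041) = (237159,24332)

39 4
3041 312
237159 24332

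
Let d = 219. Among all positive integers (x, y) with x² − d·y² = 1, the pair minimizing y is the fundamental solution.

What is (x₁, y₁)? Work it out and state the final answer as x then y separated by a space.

[14; 1,3,1,28] for √219; ℓ=4 ⇒ convergent index 3
i=0: a=14 ⇒ p=14, q=1
i=1: a=1 ⇒ p=15, q=1
i=2: a=3 ⇒ p=59, q=4
i=3: a=1 ⇒ p=74, q=5
fundamental: x₁=74, y₁=5  (since 5476 − 219·25 = 1)

74 5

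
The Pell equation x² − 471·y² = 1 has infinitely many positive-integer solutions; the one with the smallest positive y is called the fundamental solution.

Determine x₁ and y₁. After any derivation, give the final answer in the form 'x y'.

[21; 1,2,2,1,3,…,2,1,42] for √471; ℓ=14 ⇒ convergent index 13
i=0: a=21 ⇒ p=21, q=1
…
i=2: a=2 ⇒ p=65, q=3
i=3: a=2 ⇒ p=152, q=7
i=4: a=1 ⇒ p=217, q=10
i=5: a=3 ⇒ p=803, q=37
i=6: a=4 ⇒ p=3429, q=158
…
i=8: a=4 ⇒ p=198665, q=9154
i=9: a=3 ⇒ p=644804, q=29711
i=10: a=1 ⇒ p=843469, q=38865
…
i=12: a=2 ⇒ p=5506953, q=253747
i=13: a=1 ⇒ p=7838695, q=361188
→ (7838695, 361188).  Check: 7838695²=61445139303025, 471·361188²=61445139303024, difference 1.

7838695 361188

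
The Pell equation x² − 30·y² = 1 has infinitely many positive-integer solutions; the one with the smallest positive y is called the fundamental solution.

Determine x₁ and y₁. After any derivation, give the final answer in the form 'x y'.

11 2

d=30: √d = [5; 2,10] (ℓ=2, even), read p_1/q_1
step 0: (5, 1)  from 5·(1,0) + (0,1)
step 1: (11, 2)  from 2·(5,1) + (1,0)
→ (11, 2).  Check: 11²=121, 30·2²=120, difference 1.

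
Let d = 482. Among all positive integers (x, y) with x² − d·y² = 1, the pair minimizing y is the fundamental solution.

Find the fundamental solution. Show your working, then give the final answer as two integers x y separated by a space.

[21; 1,20,1,42] for √482; ℓ=4 ⇒ convergent index 3
a_0=21:  p_0=21·1+0=21,  q_0=21·0+1=1
a_1=1:  p_1=1·21+1=22,  q_1=1·1+0=1
a_2=20:  p_2=20·22+21=461,  q_2=20·1+1=21
a_3=1:  p_3=1·461+22=483,  q_3=1·21+1=22
→ (483, 22).  Check: 483²=233289, 482·22²=233288, difference 1.

483 22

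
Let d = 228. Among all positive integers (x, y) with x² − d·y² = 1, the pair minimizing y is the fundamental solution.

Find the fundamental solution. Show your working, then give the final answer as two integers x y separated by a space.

√228 = [15; 10,30, …], period ℓ=2 (even) → k=1
k=0  a_k=15  p_k/q_k = 15/1
k=1  a_k=10  p_k/q_k = 151/10
(x₁, y₁) = (151, 10);  151² − 228·10² = 1 ✓

151 10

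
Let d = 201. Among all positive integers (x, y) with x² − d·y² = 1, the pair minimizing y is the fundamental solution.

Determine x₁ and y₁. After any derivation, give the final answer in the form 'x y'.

√201 → a₀=14, period (5,1,1,1,2,…,1,5,28); ℓ=14 even so k=13
a_0=14:  p_0=14·1+0=14,  q_0=14·0+1=1
…
a_4=1:  p_4=1·156+85=241,  q_4=1·11+6=17
…
a_6=1:  p_6=1·638+241=879,  q_6=1·45+17=62
a_7=8:  p_7=8·879+638=7670,  q_7=8·62+45=541
…
a_10=1:  p_10=1·24768+8549=33317,  q_10=1·1747+603=2350
…
a_12=1:  p_12=1·58085+33317=91402,  q_12=1·4097+2350=6447
a_13=5:  p_13=5·91402+58085=515095,  q_13=5·6447+4097=36332
fundamental: x₁=515095, y₁=36332  (since 265322859025 − 201·1320014224 = 1)

515095 36332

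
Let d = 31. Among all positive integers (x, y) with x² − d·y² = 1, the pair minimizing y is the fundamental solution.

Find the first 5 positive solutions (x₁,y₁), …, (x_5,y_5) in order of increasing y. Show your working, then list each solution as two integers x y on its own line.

1520 273
4620799 829920
14047227440 2522956527
42703566796801 7669787012160
129818829015047600 23316149994009873

√31 = [5; 1,1,3,5,3,1,1,10, …], period ℓ=8 (even) → k=7
k=0  a_k=5  p_k/q_k = 5/1
…
k=3  a_k=3  p_k/q_k = 39/7
…
k=5  a_k=3  p_k/q_k = 657/118
k=6  a_k=1  p_k/q_k = 863/155
k=7  a_k=1  p_k/q_k = 1520/273
(x₁, y₁) = (1520, 273);  1520² − 31·273² = 1 ✓
(x_2, y_2) = (1520·1520 + 31·273·273, 1520·273 + 273·1520) = (4620799, 829920)
(x_3, y_3) = (1520·4620799 + 31·273·829920, 1520·829920 + 273·4620799) = (14047227440, 2522956527)
(x_4, y_4) = (1520·14047227440 + 31·273·2522956527, 1520·2522956527 + 273·14047227440) = (42703566796801, 7669787012160)
(x_5, y_5) = (1520·42703566796801 + 31·273·7669787012160, 1520·7669787012160 + 273·42703566796801) = (129818829015047600, 23316149994009873)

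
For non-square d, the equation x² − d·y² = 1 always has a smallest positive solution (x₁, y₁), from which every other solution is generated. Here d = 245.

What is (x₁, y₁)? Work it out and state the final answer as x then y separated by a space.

d=245: √d = [15; 1,1,1,7,6,7,1,1,1,30] (ℓ=10, even), read p_9/q_9
step 0: (15, 1)  from 15·(1,0) + (0,1)
step 1: (16, 1)  from 1·(15,1) + (1,0)
…
step 6: (15809, 1010)  from 7·(2207,141) + (360,23)
step 7: (18016, 1151)  from 1·(15809,1010) + (2207,141)
step 8: (33825, 2161)  from 1·(18016,1151) + (15809,1010)
step 9: (51841, 3312)  from 1·(33825,2161) + (18016,1151)
fundamental: x₁=51841, y₁=3312  (since 2687489281 − 245·10969344 = 1)

51841 3312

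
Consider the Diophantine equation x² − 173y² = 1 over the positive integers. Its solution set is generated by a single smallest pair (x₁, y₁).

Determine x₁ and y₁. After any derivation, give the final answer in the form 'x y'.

2499849 190060

√173 = [13; 6,1,1,6,26, …], period ℓ=5 (odd) → k=9
step 0: (13, 1)  from 13·(1,0) + (0,1)
…
step 2: (92, 7)  from 1·(79,6) + (13,1)
…
step 6: (176552, 13423)  from 6·(29239,2223) + (1118,85)
…
step 8: (382343, 29069)  from 1·(205791,15646) + (176552,13423)
step 9: (2499849, 190060)  from 6·(382343,29069) + (205791,15646)
fundamental: x₁=2499849, y₁=190060  (since 6249245022801 − 173·36122803600 = 1)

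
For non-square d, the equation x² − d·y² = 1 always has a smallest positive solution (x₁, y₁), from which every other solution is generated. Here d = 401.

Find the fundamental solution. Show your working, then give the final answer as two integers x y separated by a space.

√401 = [20; 40, …], period ℓ=1 (odd) → k=1
step 0: (20, 1)  from 20·(1,0) + (0,1)
step 1: (801, 40)  from 40·(20,1) + (1,0)
fundamental: x₁=801, y₁=40  (since 641601 − 401·1600 = 1)

801 40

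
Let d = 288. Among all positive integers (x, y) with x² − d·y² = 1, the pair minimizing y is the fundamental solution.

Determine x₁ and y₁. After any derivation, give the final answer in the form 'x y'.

√288 = [16; 1,32, …], period ℓ=2 (even) → k=1
i=0: a=16 ⇒ p=16, q=1
i=1: a=1 ⇒ p=17, q=1
→ (17, 1).  Check: 17²=289, 288·1²=288, difference 1.

17 1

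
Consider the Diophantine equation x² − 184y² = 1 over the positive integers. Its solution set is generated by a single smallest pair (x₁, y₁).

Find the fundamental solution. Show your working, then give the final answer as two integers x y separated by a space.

d=184: √d = [13; 1,1,3,2,1,2,1,2,3,1,1,26] (ℓ=12, even), read p_11/q_11
i=0: a=13 ⇒ p=13, q=1
i=1: a=1 ⇒ p=14, q=1
…
i=3: a=3 ⇒ p=95, q=7
i=4: a=2 ⇒ p=217, q=16
i=5: a=1 ⇒ p=312, q=23
i=6: a=2 ⇒ p=841, q=62
…
i=8: a=2 ⇒ p=3147, q=232
…
i=10: a=1 ⇒ p=13741, q=1013
i=11: a=1 ⇒ p=24335, q=1794
(x₁, y₁) = (24335, 1794);  24335² − 184·1794² = 1 ✓

24335 1794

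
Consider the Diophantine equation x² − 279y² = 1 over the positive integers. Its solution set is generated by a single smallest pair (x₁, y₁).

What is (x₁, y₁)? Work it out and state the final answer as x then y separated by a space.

√279 = [16; 1,2,2,1,2,2,1,32, …], period ℓ=8 (even) → k=7
a_0=16:  p_0=16·1+0=16,  q_0=16·0+1=1
a_1=1:  p_1=1·16+1=17,  q_1=1·1+0=1
…
a_5=2:  p_5=2·167+117=451,  q_5=2·10+7=27
a_6=2:  p_6=2·451+167=1069,  q_6=2·27+10=64
a_7=1:  p_7=1·1069+451=1520,  q_7=1·64+27=91
(x₁, y₁) = (1520, 91);  1520² − 279·91² = 1 ✓

1520 91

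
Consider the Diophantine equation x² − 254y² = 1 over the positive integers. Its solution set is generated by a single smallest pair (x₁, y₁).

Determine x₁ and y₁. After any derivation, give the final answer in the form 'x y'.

√254 = [15; 1,14,1,30, …], period ℓ=4 (even) → k=3
a_0=15:  p_0=15·1+0=15,  q_0=15·0+1=1
…
a_2=14:  p_2=14·16+15=239,  q_2=14·1+1=15
a_3=1:  p_3=1·239+16=255,  q_3=1·15+1=16
(x₁, y₁) = (255, 16);  255² − 254·16² = 1 ✓

255 16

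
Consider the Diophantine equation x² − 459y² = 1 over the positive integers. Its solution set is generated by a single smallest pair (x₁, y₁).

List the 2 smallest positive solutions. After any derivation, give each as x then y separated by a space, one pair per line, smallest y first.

[21; 2,2,1,4,21,4,1,2,2,42] for √459; ℓ=10 ⇒ convergent index 9
a_0=21:  p_0=21·1+0=21,  q_0=21·0+1=1
a_1=2:  p_1=2·21+1=43,  q_1=2·1+0=2
a_2=2:  p_2=2·43+21=107,  q_2=2·2+1=5
…
a_4=4:  p_4=4·150+107=707,  q_4=4·7+5=33
a_5=21:  p_5=21·707+150=14997,  q_5=21·33+7=700
…
a_7=1:  p_7=1·60695+14997=75692,  q_7=1·2833+700=3533
a_8=2:  p_8=2·75692+60695=212079,  q_8=2·3533+2833=9899
a_9=2:  p_9=2·212079+75692=499850,  q_9=2·9899+3533=23331
fundamental: x₁=499850, y₁=23331  (since 249850022500 − 459·544335561 = 1)
(499850+23331√459)^2 = 499700044999 + 23324000700√459

499850 23331
499700044999 23324000700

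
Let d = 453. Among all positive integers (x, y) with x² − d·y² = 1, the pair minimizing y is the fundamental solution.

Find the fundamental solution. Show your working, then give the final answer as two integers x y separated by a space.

d=453: √d = [21; 3,1,1,10,14,10,1,1,3,42] (ℓ=10, even), read p_9/q_9
step 0: (21, 1)  from 21·(1,0) + (0,1)
…
step 6: (223565, 10504)  from 10·(22199,1043) + (1575,74)
step 7: (245764, 11547)  from 1·(223565,10504) + (22199,1043)
step 8: (469329, 22051)  from 1·(245764,11547) + (223565,10504)
step 9: (1653751, 77700)  from 3·(469329,22051) + (245764,11547)
(x₁, y₁) = (1653751, 77700);  1653751² − 453·77700² = 1 ✓

1653751 77700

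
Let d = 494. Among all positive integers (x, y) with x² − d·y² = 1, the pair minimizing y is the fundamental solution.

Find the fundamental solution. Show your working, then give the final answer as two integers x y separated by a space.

73035 3286

√494 → a₀=22, period (4,2,2,1,2,1,2,2,4,44); ℓ=10 even so k=9
k=0  a_k=22  p_k/q_k = 22/1
k=1  a_k=4  p_k/q_k = 89/4
k=2  a_k=2  p_k/q_k = 200/9
k=3  a_k=2  p_k/q_k = 489/22
k=4  a_k=1  p_k/q_k = 689/31
…
k=7  a_k=2  p_k/q_k = 6979/314
k=8  a_k=2  p_k/q_k = 16514/743
k=9  a_k=4  p_k/q_k = 73035/3286
(x₁, y₁) = (73035, 3286);  73035² − 494·3286² = 1 ✓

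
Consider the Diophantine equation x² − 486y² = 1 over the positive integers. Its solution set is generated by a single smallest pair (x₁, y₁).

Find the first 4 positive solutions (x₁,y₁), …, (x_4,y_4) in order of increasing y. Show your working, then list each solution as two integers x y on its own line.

[22; 22,44] for √486; ℓ=2 ⇒ convergent index 1
a_0=22:  p_0=22·1+0=22,  q_0=22·0+1=1
a_1=22:  p_1=22·22+1=485,  q_1=22·1+0=22
→ (485, 22).  Check: 485²=235225, 486·22²=235224, difference 1.
k=2:  x_2 = 485·485+486·22·22 = 470449,  y_2 = 485·22+22·485 = 21340
k=3:  x_3 = 485·470449+486·22·21340 = 456335045,  y_3 = 485·21340+22·470449 = 20699778
k=4:  x_4 = 485·456335045+486·22·20699778 = 442644523201,  y_4 = 485·20699778+22·456335045 = 20078763320

485 22
470449 21340
456335045 20699778
442644523201 20078763320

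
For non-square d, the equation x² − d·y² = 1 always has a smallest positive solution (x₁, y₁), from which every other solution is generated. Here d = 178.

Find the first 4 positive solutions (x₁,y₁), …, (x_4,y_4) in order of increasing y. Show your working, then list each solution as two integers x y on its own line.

[13; 2,1,12,1,2,26] for √178; ℓ=6 ⇒ convergent index 5
i=0: a=13 ⇒ p=13, q=1
…
i=2: a=1 ⇒ p=40, q=3
…
i=4: a=1 ⇒ p=547, q=41
i=5: a=2 ⇒ p=1601, q=120
(x₁, y₁) = (1601, 120);  1601² − 178·120² = 1 ✓
k=2:  x_2 = 1601·1601+178·120·120 = 5126401,  y_2 = 1601·120+120·1601 = 384240
k=3:  x_3 = 1601·5126401+178·120·384240 = 16414734401,  y_3 = 1601·384240+120·5126401 = 1230336360
k=4:  x_4 = 1601·16414734401+178·120·1230336360 = 52559974425601,  y_4 = 1601·1230336360+120·16414734401 = 3939536640480

1601 120
5126401 384240
16414734401 1230336360
52559974425601 3939536640480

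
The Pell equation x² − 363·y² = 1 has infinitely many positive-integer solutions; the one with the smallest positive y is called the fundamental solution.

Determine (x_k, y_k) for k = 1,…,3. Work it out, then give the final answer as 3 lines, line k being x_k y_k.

362 19
262087 13756
189750626 9959325

d=363: √d = [19; 19,38] (ℓ=2, even), read p_1/q_1
i=0: a=19 ⇒ p=19, q=1
i=1: a=19 ⇒ p=362, q=19
(x₁, y₁) = (362, 19);  362² − 363·19² = 1 ✓
n=2: (362,19)∘(362,19) = (362·362+363·19·19, 362·19+19·362) = (262087,13756)
n=3: (262087,13756)∘(362,19) = (362·262087+363·19·13756, 362·13756+19·262087) = (189750626,9959325)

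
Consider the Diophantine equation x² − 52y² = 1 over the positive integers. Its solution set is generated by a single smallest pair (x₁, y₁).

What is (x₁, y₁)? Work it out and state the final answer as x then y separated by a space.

d=52: √d = [7; 4,1,2,1,4,14] (ℓ=6, even), read p_5/q_5
k=0  a_k=7  p_k/q_k = 7/1
k=1  a_k=4  p_k/q_k = 29/4
k=2  a_k=1  p_k/q_k = 36/5
k=3  a_k=2  p_k/q_k = 101/14
k=4  a_k=1  p_k/q_k = 137/19
k=5  a_k=4  p_k/q_k = 649/90
→ (649, 90).  Check: 649²=421201, 52·90²=421200, difference 1.

649 90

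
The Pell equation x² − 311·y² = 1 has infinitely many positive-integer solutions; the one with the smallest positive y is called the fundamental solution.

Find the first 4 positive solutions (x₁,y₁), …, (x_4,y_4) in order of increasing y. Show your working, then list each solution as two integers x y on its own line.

16883880 957397
570130807708799 32329152120720
19252040283316857636360 1091683049815963029803
650098275797375082487964044801 36863691222253451430108430560

√311 = [17; 1,1,1,2,1,…,1,1,34, …], period ℓ=16 (even) → k=15
step 0: (17, 1)  from 17·(1,0) + (0,1)
step 1: (18, 1)  from 1·(17,1) + (1,0)
step 2: (35, 2)  from 1·(18,1) + (17,1)
step 3: (53, 3)  from 1·(35,2) + (18,1)
…
step 5: (194, 11)  from 1·(141,8) + (53,3)
…
step 7: (4109, 233)  from 3·(1305,74) + (194,11)
…
step 9: (217583, 12338)  from 3·(71158,4035) + (4109,233)
step 10: (1376656, 78063)  from 6·(217583,12338) + (71158,4035)
step 11: (1594239, 90401)  from 1·(1376656,78063) + (217583,12338)
…
step 14: (10724507, 608131)  from 1·(6159373,349266) + (4565134,258865)
step 15: (16883880, 957397)  from 1·(10724507,608131) + (6159373,349266)
→ (16883880, 957397).  Check: 16883880²=285065403854400, 311·957397²=285065403854399, difference 1.
n=2: (16883880,957397)∘(16883880,957397) = (16883880·16883880+311·957397·957397, 16883880·957397+957397·16883880) = (570130807708799,32329152120720)
n=3: (570130807708799,32329152120720)∘(16883880,957397) = (16883880·570130807708799+311·957397·32329152120720, 16883880·32329152120720+957397·570130807708799) = (19252040283316857636360,1091683049815963029803)
n=4: (19252040283316857636360,1091683049815963029803)∘(16883880,957397) = (16883880·19252040283316857636360+311·957397·1091683049815963029803, 16883880·1091683049815963029803+957397·19252040283316857636360) = (650098275797375082487964044801,36863691222253451430108430560)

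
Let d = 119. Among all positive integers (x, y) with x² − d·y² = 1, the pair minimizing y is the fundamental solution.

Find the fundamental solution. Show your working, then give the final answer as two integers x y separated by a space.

120 11

d=119: √d = [10; 1,9,1,20] (ℓ=4, even), read p_3/q_3
a_0=10:  p_0=10·1+0=10,  q_0=10·0+1=1
…
a_2=9:  p_2=9·11+10=109,  q_2=9·1+1=10
a_3=1:  p_3=1·109+11=120,  q_3=1·10+1=11
(x₁, y₁) = (120, 11);  120² − 119·11² = 1 ✓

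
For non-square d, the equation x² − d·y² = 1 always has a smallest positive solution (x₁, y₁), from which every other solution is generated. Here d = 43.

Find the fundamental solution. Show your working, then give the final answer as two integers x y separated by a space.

3482 531

[6; 1,1,3,1,5,1,3,1,1,12] for √43; ℓ=10 ⇒ convergent index 9
a_0=6:  p_0=6·1+0=6,  q_0=6·0+1=1
…
a_6=1:  p_6=1·341+59=400,  q_6=1·52+9=61
a_7=3:  p_7=3·400+341=1541,  q_7=3·61+52=235
a_8=1:  p_8=1·1541+400=1941,  q_8=1·235+61=296
a_9=1:  p_9=1·1941+1541=3482,  q_9=1·296+235=531
fundamental: x₁=3482, y₁=531  (since 12124324 − 43·281961 = 1)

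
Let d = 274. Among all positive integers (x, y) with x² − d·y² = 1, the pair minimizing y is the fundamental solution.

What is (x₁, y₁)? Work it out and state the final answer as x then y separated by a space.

√274 → a₀=16, period (1,1,4,4,1,1,32); ℓ=7 odd so k=13
a_0=16:  p_0=16·1+0=16,  q_0=16·0+1=1
…
a_2=1:  p_2=1·17+16=33,  q_2=1·1+1=2
…
a_4=4:  p_4=4·149+33=629,  q_4=4·9+2=38
…
a_7=32:  p_7=32·1407+778=45802,  q_7=32·85+47=2767
…
a_9=1:  p_9=1·47209+45802=93011,  q_9=1·2852+2767=5619
a_10=4:  p_10=4·93011+47209=419253,  q_10=4·5619+2852=25328
…
a_12=1:  p_12=1·1770023+419253=2189276,  q_12=1·106931+25328=132259
a_13=1:  p_13=1·2189276+1770023=3959299,  q_13=1·132259+106931=239190
fundamental: x₁=3959299, y₁=239190  (since 15676048571401 − 274·57211856100 = 1)

3959299 239190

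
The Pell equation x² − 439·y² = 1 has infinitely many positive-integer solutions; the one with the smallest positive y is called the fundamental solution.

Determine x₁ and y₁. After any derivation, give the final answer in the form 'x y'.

[20; 1,19,1,40] for √439; ℓ=4 ⇒ convergent index 3
k=0  a_k=20  p_k/q_k = 20/1
k=1  a_k=1  p_k/q_k = 21/1
k=2  a_k=19  p_k/q_k = 419/20
k=3  a_k=1  p_k/q_k = 440/21
fundamental: x₁=440, y₁=21  (since 193600 − 439·441 = 1)

440 21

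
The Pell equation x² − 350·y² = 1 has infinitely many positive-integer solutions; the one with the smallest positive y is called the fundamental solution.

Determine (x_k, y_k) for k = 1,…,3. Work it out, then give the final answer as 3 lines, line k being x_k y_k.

d=350: √d = [18; 1,2,2,2,1,36] (ℓ=6, even), read p_5/q_5
step 0: (18, 1)  from 18·(1,0) + (0,1)
step 1: (19, 1)  from 1·(18,1) + (1,0)
…
step 3: (131, 7)  from 2·(56,3) + (19,1)
step 4: (318, 17)  from 2·(131,7) + (56,3)
step 5: (449, 24)  from 1·(318,17) + (131,7)
(x₁, y₁) = (449, 24);  449² − 350·24² = 1 ✓
n=2: (449,24)∘(449,24) = (449·449+350·24·24, 449·24+24·449) = (403201,21552)
n=3: (403201,21552)∘(449,24) = (449·403201+350·24·21552, 449·21552+24·403201) = (362074049,19353672)

449 24
403201 21552
362074049 19353672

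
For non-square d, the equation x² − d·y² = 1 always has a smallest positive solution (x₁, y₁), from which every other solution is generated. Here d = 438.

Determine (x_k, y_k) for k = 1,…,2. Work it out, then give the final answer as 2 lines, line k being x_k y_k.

d=438: √d = [20; 1,12,1,40] (ℓ=4, even), read p_3/q_3
i=0: a=20 ⇒ p=20, q=1
…
i=2: a=12 ⇒ p=272, q=13
i=3: a=1 ⇒ p=293, q=14
fundamental: x₁=293, y₁=14  (since 85849 − 438·196 = 1)
(293+14√438)^2 = 171697 + 8204√438

293 14
171697 8204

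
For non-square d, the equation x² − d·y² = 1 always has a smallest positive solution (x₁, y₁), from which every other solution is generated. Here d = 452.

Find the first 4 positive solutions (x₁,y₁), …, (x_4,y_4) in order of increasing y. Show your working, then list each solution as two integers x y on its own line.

1204353 56648
2900932297217 136448377488
6987493029899166849 328664025545553880
16830816386073401651890177 791655010315592455701792

√452 → a₀=21, period (3,1,5,3,10,3,5,1,3,42); ℓ=10 even so k=9
k=0  a_k=21  p_k/q_k = 21/1
k=1  a_k=3  p_k/q_k = 64/3
k=2  a_k=1  p_k/q_k = 85/4
…
k=6  a_k=3  p_k/q_k = 49579/2332
k=7  a_k=5  p_k/q_k = 263904/12413
k=8  a_k=1  p_k/q_k = 313483/14745
k=9  a_k=3  p_k/q_k = 1204353/56648
fundamental: x₁=1204353, y₁=56648  (since 1450466148609 − 452·3208995904 = 1)
n=2: (1204353,56648)∘(1204353,56648) = (1204353·1204353+452·56648·56648, 1204353·56648+56648·1204353) = (2900932297217,136448377488)
n=3: (2900932297217,136448377488)∘(1204353,56648) = (1204353·2900932297217+452·56648·136448377488, 1204353·136448377488+56648·2900932297217) = (6987493029899166849,328664025545553880)
n=4: (6987493029899166849,328664025545553880)∘(1204353,56648) = (1204353·6987493029899166849+452·56648·328664025545553880, 1204353·328664025545553880+56648·6987493029899166849) = (16830816386073401651890177,791655010315592455701792)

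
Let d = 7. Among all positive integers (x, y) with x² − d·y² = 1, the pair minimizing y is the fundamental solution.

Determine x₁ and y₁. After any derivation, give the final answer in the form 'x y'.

[2; 1,1,1,4] for √7; ℓ=4 ⇒ convergent index 3
k=0  a_k=2  p_k/q_k = 2/1
k=1  a_k=1  p_k/q_k = 3/1
k=2  a_k=1  p_k/q_k = 5/2
k=3  a_k=1  p_k/q_k = 8/3
→ (8, 3).  Check: 8²=64, 7·3²=63, difference 1.

8 3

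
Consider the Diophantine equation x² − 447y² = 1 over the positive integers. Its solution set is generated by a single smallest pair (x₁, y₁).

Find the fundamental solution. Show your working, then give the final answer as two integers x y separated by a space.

d=447: √d = [21; 7,42] (ℓ=2, even), read p_1/q_1
step 0: (21, 1)  from 21·(1,0) + (0,1)
step 1: (148, 7)  from 7·(21,1) + (1,0)
fundamental: x₁=148, y₁=7  (since 21904 − 447·49 = 1)

148 7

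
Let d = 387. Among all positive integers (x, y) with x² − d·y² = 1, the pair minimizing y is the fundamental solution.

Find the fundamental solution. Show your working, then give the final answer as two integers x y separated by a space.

3482 177

√387 → a₀=19, period (1,2,19,2,1,38); ℓ=6 even so k=5
i=0: a=19 ⇒ p=19, q=1
…
i=3: a=19 ⇒ p=1141, q=58
i=4: a=2 ⇒ p=2341, q=119
i=5: a=1 ⇒ p=3482, q=177
→ (3482, 177).  Check: 3482²=12124324, 387·177²=12124323, difference 1.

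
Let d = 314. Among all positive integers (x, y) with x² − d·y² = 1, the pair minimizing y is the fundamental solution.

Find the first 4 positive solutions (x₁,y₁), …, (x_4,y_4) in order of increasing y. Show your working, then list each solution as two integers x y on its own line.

392499 22150
308110930001 17387705700
241866463828532499 13649314199066450
189864690372162243720001 10714684347621377411400

[17; 1,2,1,1,2,1,34] for √314; ℓ=7 ⇒ convergent index 13
step 0: (17, 1)  from 17·(1,0) + (0,1)
step 1: (18, 1)  from 1·(17,1) + (1,0)
step 2: (53, 3)  from 2·(18,1) + (17,1)
step 3: (71, 4)  from 1·(53,3) + (18,1)
…
step 5: (319, 18)  from 2·(124,7) + (71,4)
…
step 10: (62853, 3547)  from 1·(47029,2654) + (15824,893)
step 11: (109882, 6201)  from 1·(62853,3547) + (47029,2654)
step 12: (282617, 15949)  from 2·(109882,6201) + (62853,3547)
step 13: (392499, 22150)  from 1·(282617,15949) + (109882,6201)
→ (392499, 22150).  Check: 392499²=154055465001, 314·22150²=154055465000, difference 1.
(x_2, y_2) = (392499·392499 + 314·22150·22150, 392499·22150 + 22150·392499) = (308110930001, 17387705700)
(x_3, y_3) = (392499·308110930001 + 314·22150·17387705700, 392499·17387705700 + 22150·308110930001) = (241866463828532499, 13649314199066450)
(x_4, y_4) = (392499·241866463828532499 + 314·22150·13649314199066450, 392499·13649314199066450 + 22150·241866463828532499) = (189864690372162243720001, 10714684347621377411400)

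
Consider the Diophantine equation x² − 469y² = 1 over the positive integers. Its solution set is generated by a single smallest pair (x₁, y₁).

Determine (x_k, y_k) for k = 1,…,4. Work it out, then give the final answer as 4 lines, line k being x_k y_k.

[21; 1,1,1,10,6,10,1,1,1,42] for √469; ℓ=10 ⇒ convergent index 9
i=0: a=21 ⇒ p=21, q=1
i=1: a=1 ⇒ p=22, q=1
i=2: a=1 ⇒ p=43, q=2
i=3: a=1 ⇒ p=65, q=3
i=4: a=10 ⇒ p=693, q=32
i=5: a=6 ⇒ p=4223, q=195
i=6: a=10 ⇒ p=42923, q=1982
i=7: a=1 ⇒ p=47146, q=2177
i=8: a=1 ⇒ p=90069, q=4159
i=9: a=1 ⇒ p=137215, q=6336
fundamental: x₁=137215, y₁=6336  (since 18827956225 − 469·40144896 = 1)
k=2:  x_2 = 137215·137215+469·6336·6336 = 37655912449,  y_2 = 137215·6336+6336·137215 = 1738788480
k=3:  x_3 = 137215·37655912449+469·6336·1738788480 = 10333912053241855,  y_3 = 137215·1738788480+6336·37655912449 = 477175722560064
k=4:  x_4 = 137215·10333912053241855+469·6336·477175722560064 = 2835935484733506355201,  y_4 = 137215·477175722560064+6336·10333912053241855 = 130951333540419575040

137215 6336
37655912449 1738788480
10333912053241855 477175722560064
2835935484733506355201 130951333540419575040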